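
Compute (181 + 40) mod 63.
32

Reduce the summands first: 181 ≡ 55 (mod 63), so 181 + 40 ≡ 55 + 40 (mod 63). 55 + 40 = 95; 95 = 1·63 + 32, so (181 + 40) mod 63 = 32.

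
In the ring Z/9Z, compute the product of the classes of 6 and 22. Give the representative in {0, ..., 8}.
Reduce the factors first: 22 ≡ 4 (mod 9), so 6 · 22 ≡ 6 · 4 (mod 9). 6 · 4 = 24. Dividing by 9: 24 = 2·9 + 6. So (6 · 22) mod 9 = 6.

Final answer: 6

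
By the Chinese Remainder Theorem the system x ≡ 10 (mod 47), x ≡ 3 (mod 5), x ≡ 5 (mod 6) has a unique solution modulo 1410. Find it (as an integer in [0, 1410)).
x ≡ 1373 (mod 1410); the representative in [0, 1410) is 1373

The moduli 47, 5, 6 are pairwise coprime, so by the CRT there is a unique solution mod 47·5·6 = 1410.
Solve by successive substitution. Start with x ≡ 10 (mod 47).
  Combine with x ≡ 3 (mod 5): write x = 10 + 47·t and require 10 + 47·t ≡ 3 (mod 5), i.e. 47·t ≡ 3 − 10 ≡ 3 (mod 5). Since 47^(−1) ≡ 3 (mod 5) (47 ≡ 2 (mod 5)), t ≡ 3·3 ≡ 4 (mod 5). So x ≡ 10 + 47·4 = 198 (mod 235).
  Combine with x ≡ 5 (mod 6): write x = 198 + 235·t and require 198 + 235·t ≡ 5 (mod 6), i.e. 235·t ≡ 5 − 198 ≡ 5 (mod 6). Since 235^(−1) ≡ 1 (mod 6) (235 ≡ 1 (mod 6)), t ≡ 1·5 ≡ 5 (mod 6). So x ≡ 198 + 235·5 = 1373 (mod 1410).
Unique solution in [0, 1410): x = 1373.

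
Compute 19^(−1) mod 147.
Apply the extended Euclidean algorithm to (147, 19), tracking rows (r, s, t) with s·147 + t·19 = r. Each division r_prev = q·r_cur + r_new produces the new row as (previous row) − q·(current row):
  row A: (147, 1, 0)   [1·147 + 0·19 = 147]
  row B: (19, 0, 1)   [0·147 + 1·19 = 19]
  147 = 7·19 + 14   → row C = row A − 7·row B = (14, 1, −7)   [check: 1·147 − 7·19 = 14]
  19 = 1·14 + 5   → row D = row B − 1·row C = (5, −1, 8)   [check: −1·147 + 8·19 = 5]
  14 = 2·5 + 4   → row E = row C − 2·row D = (4, 3, −23)   [check: 3·147 − 23·19 = 4]
  5 = 1·4 + 1   → row F = row D − 1·row E = (1, −4, 31)   [check: −4·147 + 31·19 = 1]
  4 = 4·1 + 0   → remainder 0, stop. gcd = 1 (last nonzero row F).
The gcd is 1, so 19 is invertible mod 147. The last nonzero row gives −4·147 + 31·19 = 1, so t = 31. So 19^(−1) ≡ 31 (mod 147). Verify: 19 · 31 = 589 ≡ 1 (mod 147). ✓

Final answer: 19^(−1) ≡ 31 (mod 147)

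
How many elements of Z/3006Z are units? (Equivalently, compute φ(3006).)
An element a ∈ Z/3006Z is a unit iff gcd(a, 3006) = 1, so the number of units is φ(3006). φ is multiplicative, with φ(p^e) = p^e − p^(e−1). Factorise 3006 = 2 · 3^2 · 167. Then
  φ(3006) = (2 − 1) · (3^2 − 3^1) · (167 − 1) = 1 · 6 · 166 = 996.

Final answer: Z/3006Z has φ(3006) = 996 units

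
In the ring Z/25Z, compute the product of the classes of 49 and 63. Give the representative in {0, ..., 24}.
12

Reduce the factors first: 49 ≡ 24, 63 ≡ 13 (mod 25), so 49 · 63 ≡ 24 · 13 (mod 25). 24 · 13 = 312. Dividing by 25: 312 = 12·25 + 12. So (49 · 63) mod 25 = 12.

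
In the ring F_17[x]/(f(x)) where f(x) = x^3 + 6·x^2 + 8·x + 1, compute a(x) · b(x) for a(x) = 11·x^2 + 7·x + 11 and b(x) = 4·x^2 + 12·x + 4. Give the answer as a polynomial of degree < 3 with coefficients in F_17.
Multiply as integer polynomials: a · b = 44·x^4 + 160·x^3 + 172·x^2 + 160·x + 44. Reducing coefficients mod 17: a · b ≡ 10·x^4 + 7·x^3 + 2·x^2 + 7·x + 10. Now divide by f(x) = x^3 + 6·x^2 + 8·x + 1 in F_17[x], eliminating the leading term at each step:
  leading term 10·x^4: subtract (10·x)·f(x) = 10·x^4 + 9·x^3 + 12·x^2 + 10·x, leaving 15·x^3 + 7·x^2 + 14·x + 10 (coefficients mod 17)
  leading term 15·x^3: subtract (15)·f(x) = 15·x^3 + 5·x^2 + x + 15, leaving 2·x^2 + 13·x + 12 (coefficients mod 17)
The degree is now < 3, so this is the remainder. Hence a · b ≡ 2·x^2 + 13·x + 12 in F_17[x]/(f).

Final answer: a · b ≡ 2·x^2 + 13·x + 12 (mod f(x))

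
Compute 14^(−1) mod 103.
Apply the extended Euclidean algorithm to (103, 14), tracking rows (r, s, t) with s·103 + t·14 = r. Each division r_prev = q·r_cur + r_new produces the new row as (previous row) − q·(current row):
  row A: (103, 1, 0)   [1·103 + 0·14 = 103]
  row B: (14, 0, 1)   [0·103 + 1·14 = 14]
  103 = 7·14 + 5   → row C = row A − 7·row B = (5, 1, −7)   [check: 1·103 − 7·14 = 5]
  14 = 2·5 + 4   → row D = row B − 2·row C = (4, −2, 15)   [check: −2·103 + 15·14 = 4]
  5 = 1·4 + 1   → row E = row C − 1·row D = (1, 3, −22)   [check: 3·103 − 22·14 = 1]
  4 = 4·1 + 0   → remainder 0, stop. gcd = 1 (last nonzero row E).
The gcd is 1, so 14 is invertible mod 103. The last nonzero row gives 3·103 − 22·14 = 1, so t = −22. So 14^(−1) ≡ −22 ≡ 81 (mod 103). Verify: 14 · 81 = 1134 ≡ 1 (mod 103). ✓

Final answer: 14^(−1) ≡ 81 (mod 103)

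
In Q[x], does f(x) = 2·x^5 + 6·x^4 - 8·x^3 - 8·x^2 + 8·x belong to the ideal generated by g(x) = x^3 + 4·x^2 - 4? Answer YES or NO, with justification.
In Q[x] the ideal (g) consists of all multiples of g, so f ∈ (g) iff g | f, i.e. iff the remainder of f on division by g is 0. Divide f by g (g is monic, so eliminate the leading term of the running remainder at each step):
  leading term 2·x^5: subtract (2·x^2)·g(x) = 2·x^5 + 8·x^4 - 8·x^2, leaving -2·x^4 - 8·x^3 + 8·x
  leading term -2·x^4: subtract (-2·x)·g(x) = -2·x^4 - 8·x^3 + 8·x, leaving 0
The remainder is 0, so f(x) = g(x) · h(x) with h(x) = 2·x^2 - 2·x. Hence g | f, i.e. f ∈ (g).

Final answer: YES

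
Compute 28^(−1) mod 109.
Apply the extended Euclidean algorithm to (109, 28), tracking rows (r, s, t) with s·109 + t·28 = r. Each division r_prev = q·r_cur + r_new produces the new row as (previous row) − q·(current row):
  row A: (109, 1, 0)   [1·109 + 0·28 = 109]
  row B: (28, 0, 1)   [0·109 + 1·28 = 28]
  109 = 3·28 + 25   → row C = row A − 3·row B = (25, 1, −3)   [check: 1·109 − 3·28 = 25]
  28 = 1·25 + 3   → row D = row B − 1·row C = (3, −1, 4)   [check: −1·109 + 4·28 = 3]
  25 = 8·3 + 1   → row E = row C − 8·row D = (1, 9, −35)   [check: 9·109 − 35·28 = 1]
  3 = 3·1 + 0   → remainder 0, stop. gcd = 1 (last nonzero row E).
The gcd is 1, so 28 is invertible mod 109. The last nonzero row gives 9·109 − 35·28 = 1, so t = −35. So 28^(−1) ≡ −35 ≡ 74 (mod 109). Verify: 28 · 74 = 2072 ≡ 1 (mod 109). ✓

Final answer: 28^(−1) ≡ 74 (mod 109)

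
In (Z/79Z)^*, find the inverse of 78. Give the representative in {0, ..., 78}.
Apply the extended Euclidean algorithm to (79, 78), tracking rows (r, s, t) with s·79 + t·78 = r. Each division r_prev = q·r_cur + r_new produces the new row as (previous row) − q·(current row):
  row A: (79, 1, 0)   [1·79 + 0·78 = 79]
  row B: (78, 0, 1)   [0·79 + 1·78 = 78]
  79 = 1·78 + 1   → row C = row A − 1·row B = (1, 1, −1)   [check: 1·79 − 1·78 = 1]
  78 = 78·1 + 0   → remainder 0, stop. gcd = 1 (last nonzero row C).
The gcd is 1, so 78 is invertible mod 79. The last nonzero row gives 1·79 − 1·78 = 1, so t = −1. So 78^(−1) ≡ −1 ≡ 78 (mod 79). Verify: 78 · 78 = 6084 ≡ 1 (mod 79). ✓

Final answer: 78^(−1) ≡ 78 (mod 79)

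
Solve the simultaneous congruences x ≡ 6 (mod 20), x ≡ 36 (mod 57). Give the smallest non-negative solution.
The moduli 20, 57 are pairwise coprime, so by the CRT there is a unique solution mod 20·57 = 1140.
Solve by successive substitution. Start with x ≡ 6 (mod 20).
  Combine with x ≡ 36 (mod 57): write x = 6 + 20·t and require 6 + 20·t ≡ 36 (mod 57), i.e. 20·t ≡ 36 − 6 ≡ 30 (mod 57). Since 20^(−1) ≡ 20 (mod 57), t ≡ 20·30 ≡ 30 (mod 57). So x ≡ 6 + 20·30 = 606 (mod 1140).
Unique solution in [0, 1140): x = 606.

Final answer: x ≡ 606 (mod 1140); the representative in [0, 1140) is 606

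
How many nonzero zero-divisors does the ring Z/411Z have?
In Z/411Z each nonzero element is either a unit (gcd with 411 is 1) or a zero-divisor (gcd > 1). The number of units is φ(411): factorise 411 = 3 · 137, so φ(411) = (3 − 1) · (137 − 1) = 2 · 136 = 272. The nonzero elements number 411 − 1 = 410. Hence the nonzero zero-divisors number 410 − 272 = 138.

Final answer: Z/411Z has 138 nonzero zero-divisors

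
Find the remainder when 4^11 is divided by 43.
41

Use repeated squaring. Binary(11) = 1011. Walk through the bits of the exponent 11 left-to-right: at each bit after the leading one, square the running value, then multiply by 4 if the bit is 1 (always reducing mod 43):
  bit 1 = 1 (leading): start with 4.
  bit 2 = 0: square 4^2 = 16 (mod 43).
  bit 3 = 1: square 16^2 = 256 ≡ 41; bit is 1, so multiply 41·4 = 164 ≡ 35 (mod 43).
  bit 4 = 1: square 35^2 = 1225 ≡ 21; bit is 1, so multiply 21·4 = 84 ≡ 41 (mod 43).
Final value: 4^11 ≡ 41 (mod 43).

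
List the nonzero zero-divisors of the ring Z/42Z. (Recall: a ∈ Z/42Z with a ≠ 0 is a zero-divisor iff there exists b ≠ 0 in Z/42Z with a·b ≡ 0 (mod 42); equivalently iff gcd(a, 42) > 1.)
nonzero zero-divisors of Z/42Z = {2, 3, 4, 6, 7, 8, 9, 10, 12, 14, 15, 16, 18, 20, 21, 22, 24, 26, 27, 28, 30, 32, 33, 34, 35, 36, 38, 39, 40}

An element a ∈ Z/42Z (with a ≠ 0) is a zero-divisor iff gcd(a, 42) > 1 (because a is a unit precisely when gcd(a, n) = 1, and in Z/nZ every nonzero, non-unit element is a zero-divisor). Scan a = 1, ..., 41 and keep those with gcd(a, 42) > 1:
  gcd(2, 42) = 2, gcd(3, 42) = 3, gcd(4, 42) = 2, gcd(6, 42) = 6, gcd(7, 42) = 7, gcd(8, 42) = 2, gcd(9, 42) = 3, gcd(10, 42) = 2, gcd(12, 42) = 6, gcd(14, 42) = 14, gcd(15, 42) = 3, gcd(16, 42) = 2, gcd(18, 42) = 6, gcd(20, 42) = 2, gcd(21, 42) = 21, gcd(22, 42) = 2, gcd(24, 42) = 6, gcd(26, 42) = 2, gcd(27, 42) = 3, gcd(28, 42) = 14, gcd(30, 42) = 6, gcd(32, 42) = 2, gcd(33, 42) = 3, gcd(34, 42) = 2, gcd(35, 42) = 7, gcd(36, 42) = 6, gcd(38, 42) = 2, gcd(39, 42) = 3, gcd(40, 42) = 2.
All other a ∈ {1, ..., 41} have gcd(a, 42) = 1 and are units. So the nonzero zero-divisors are exactly the 29 values of a appearing in this scan.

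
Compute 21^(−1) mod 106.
Apply the extended Euclidean algorithm to (106, 21), tracking rows (r, s, t) with s·106 + t·21 = r. Each division r_prev = q·r_cur + r_new produces the new row as (previous row) − q·(current row):
  row A: (106, 1, 0)   [1·106 + 0·21 = 106]
  row B: (21, 0, 1)   [0·106 + 1·21 = 21]
  106 = 5·21 + 1   → row C = row A − 5·row B = (1, 1, −5)   [check: 1·106 − 5·21 = 1]
  21 = 21·1 + 0   → remainder 0, stop. gcd = 1 (last nonzero row C).
The gcd is 1, so 21 is invertible mod 106. The last nonzero row gives 1·106 − 5·21 = 1, so t = −5. So 21^(−1) ≡ −5 ≡ 101 (mod 106). Verify: 21 · 101 = 2121 ≡ 1 (mod 106). ✓

Final answer: 21^(−1) ≡ 101 (mod 106)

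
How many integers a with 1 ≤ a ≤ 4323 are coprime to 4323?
The number of a ∈ {1, ..., 4323} with gcd(a, 4323) = 1 is by definition Euler's totient φ(4323). φ is multiplicative, with φ(p^e) = p^e − p^(e−1). Factorise 4323 = 3 · 11 · 131. Then
  φ(4323) = (3 − 1) · (11 − 1) · (131 − 1) = 2 · 10 · 130 = 2600.
So there are 2600 such integers.

Final answer: 2600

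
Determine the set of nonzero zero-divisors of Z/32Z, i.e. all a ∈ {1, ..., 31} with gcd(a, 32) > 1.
nonzero zero-divisors of Z/32Z = {2, 4, 6, 8, 10, 12, 14, 16, 18, 20, 22, 24, 26, 28, 30}

An element a ∈ Z/32Z (with a ≠ 0) is a zero-divisor iff gcd(a, 32) > 1 (because a is a unit precisely when gcd(a, n) = 1, and in Z/nZ every nonzero, non-unit element is a zero-divisor). Scan a = 1, ..., 31 and keep those with gcd(a, 32) > 1:
  gcd(2, 32) = 2, gcd(4, 32) = 4, gcd(6, 32) = 2, gcd(8, 32) = 8, gcd(10, 32) = 2, gcd(12, 32) = 4, gcd(14, 32) = 2, gcd(16, 32) = 16, gcd(18, 32) = 2, gcd(20, 32) = 4, gcd(22, 32) = 2, gcd(24, 32) = 8, gcd(26, 32) = 2, gcd(28, 32) = 4, gcd(30, 32) = 2.
All other a ∈ {1, ..., 31} have gcd(a, 32) = 1 and are units. So the nonzero zero-divisors are exactly the 15 values of a appearing in this scan.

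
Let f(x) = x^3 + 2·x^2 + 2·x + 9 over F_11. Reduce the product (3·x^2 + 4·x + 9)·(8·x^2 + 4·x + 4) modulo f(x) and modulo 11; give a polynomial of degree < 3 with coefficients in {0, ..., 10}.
a · b ≡ 5·x^2 + 9·x + 6 (mod f(x))

Multiply as integer polynomials: a · b = 24·x^4 + 44·x^3 + 100·x^2 + 52·x + 36. Reducing coefficients mod 11: a · b ≡ 2·x^4 + x^2 + 8·x + 3. Now divide by f(x) = x^3 + 2·x^2 + 2·x + 9 in F_11[x], eliminating the leading term at each step:
  leading term 2·x^4: subtract (2·x)·f(x) = 2·x^4 + 4·x^3 + 4·x^2 + 7·x, leaving 7·x^3 + 8·x^2 + x + 3 (coefficients mod 11)
  leading term 7·x^3: subtract (7)·f(x) = 7·x^3 + 3·x^2 + 3·x + 8, leaving 5·x^2 + 9·x + 6 (coefficients mod 11)
The degree is now < 3, so this is the remainder. Hence a · b ≡ 5·x^2 + 9·x + 6 in F_11[x]/(f).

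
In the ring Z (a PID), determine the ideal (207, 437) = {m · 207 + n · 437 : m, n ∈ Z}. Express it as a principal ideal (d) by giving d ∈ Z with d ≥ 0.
(207, 437) = (23); d = 23

In the PID Z, (a, b) is generated by gcd(a, b). Compute gcd(437, 207) with the extended Euclidean algorithm, tracking rows (r, s, t) with s·437 + t·207 = r:
  row A: (437, 1, 0)   [1·437 + 0·207 = 437]
  row B: (207, 0, 1)   [0·437 + 1·207 = 207]
  437 = 2·207 + 23   → row C = row A − 2·row B = (23, 1, −2)   [check: 1·437 − 2·207 = 23]
  207 = 9·23 + 0   → remainder 0, stop. gcd = 23 (last nonzero row C).
So gcd(207, 437) = 23, with Bézout identity 1·437 − 2·207 = 23. Containment (⊇): the Bézout identity exhibits 23 as an element of (207, 437), giving (23) ⊆ (207, 437). Containment (⊆): since 23 | 207 and 23 | 437 (207 = 23·9, 437 = 23·19), every Z-linear combination of 207 and 437 is divisible by 23, so (207, 437) ⊆ (23). Therefore (207, 437) = (23), d = 23.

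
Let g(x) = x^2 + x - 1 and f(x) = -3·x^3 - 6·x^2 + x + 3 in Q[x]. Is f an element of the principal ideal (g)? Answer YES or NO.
In Q[x] the ideal (g) consists of all multiples of g, so f ∈ (g) iff g | f, i.e. iff the remainder of f on division by g is 0. Divide f by g (g is monic, so eliminate the leading term of the running remainder at each step):
  leading term -3·x^3: subtract (-3·x)·g(x) = -3·x^3 - 3·x^2 + 3·x, leaving -3·x^2 - 2·x + 3
  leading term -3·x^2: subtract (-3)·g(x) = -3·x^2 - 3·x + 3, leaving x
The remainder r(x) = x ≠ 0 (and deg r < deg g), so g ∤ f, i.e. f ∉ (g).

Final answer: NO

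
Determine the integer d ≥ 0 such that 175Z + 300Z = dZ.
In the PID Z, (a, b) is generated by gcd(a, b). Compute gcd(300, 175) with the extended Euclidean algorithm, tracking rows (r, s, t) with s·300 + t·175 = r:
  row A: (300, 1, 0)   [1·300 + 0·175 = 300]
  row B: (175, 0, 1)   [0·300 + 1·175 = 175]
  300 = 1·175 + 125   → row C = row A − 1·row B = (125, 1, −1)   [check: 1·300 − 1·175 = 125]
  175 = 1·125 + 50   → row D = row B − 1·row C = (50, −1, 2)   [check: −1·300 + 2·175 = 50]
  125 = 2·50 + 25   → row E = row C − 2·row D = (25, 3, −5)   [check: 3·300 − 5·175 = 25]
  50 = 2·25 + 0   → remainder 0, stop. gcd = 25 (last nonzero row E).
So gcd(175, 300) = 25, with Bézout identity 3·300 − 5·175 = 25. Containment (⊇): the Bézout identity exhibits 25 as an element of (175, 300), giving (25) ⊆ (175, 300). Containment (⊆): since 25 | 175 and 25 | 300 (175 = 25·7, 300 = 25·12), every Z-linear combination of 175 and 300 is divisible by 25, so (175, 300) ⊆ (25). Therefore (175, 300) = (25), d = 25.

Final answer: (175, 300) = (25); d = 25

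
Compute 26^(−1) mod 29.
Apply the extended Euclidean algorithm to (29, 26), tracking rows (r, s, t) with s·29 + t·26 = r. Each division r_prev = q·r_cur + r_new produces the new row as (previous row) − q·(current row):
  row A: (29, 1, 0)   [1·29 + 0·26 = 29]
  row B: (26, 0, 1)   [0·29 + 1·26 = 26]
  29 = 1·26 + 3   → row C = row A − 1·row B = (3, 1, −1)   [check: 1·29 − 1·26 = 3]
  26 = 8·3 + 2   → row D = row B − 8·row C = (2, −8, 9)   [check: −8·29 + 9·26 = 2]
  3 = 1·2 + 1   → row E = row C − 1·row D = (1, 9, −10)   [check: 9·29 − 10·26 = 1]
  2 = 2·1 + 0   → remainder 0, stop. gcd = 1 (last nonzero row E).
The gcd is 1, so 26 is invertible mod 29. The last nonzero row gives 9·29 − 10·26 = 1, so t = −10. So 26^(−1) ≡ −10 ≡ 19 (mod 29). Verify: 26 · 19 = 494 ≡ 1 (mod 29). ✓

Final answer: 26^(−1) ≡ 19 (mod 29)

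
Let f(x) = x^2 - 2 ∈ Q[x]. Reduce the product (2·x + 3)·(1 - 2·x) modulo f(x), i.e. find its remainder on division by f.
a · b ≡ -4·x - 5 (mod f(x))

First multiply in Q[x] without reducing: a · b = -4·x^2 - 4·x + 3. Now divide by f(x) = x^2 - 2, eliminating the leading term at each step:
  leading term -4·x^2: subtract (-4)·f(x) = 8 - 4·x^2, leaving -4·x - 5
The degree is now < 2, so this is the remainder. Hence a · b ≡ -4·x - 5 in Q[x]/(f).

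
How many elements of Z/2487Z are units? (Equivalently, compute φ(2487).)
Z/2487Z has φ(2487) = 1656 units

An element a ∈ Z/2487Z is a unit iff gcd(a, 2487) = 1, so the number of units is φ(2487). φ is multiplicative, with φ(p^e) = p^e − p^(e−1). Factorise 2487 = 3 · 829. Then
  φ(2487) = (3 − 1) · (829 − 1) = 2 · 828 = 1656.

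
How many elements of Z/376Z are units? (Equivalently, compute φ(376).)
Z/376Z has φ(376) = 184 units

An element a ∈ Z/376Z is a unit iff gcd(a, 376) = 1, so the number of units is φ(376). φ is multiplicative, with φ(p^e) = p^e − p^(e−1). Factorise 376 = 2^3 · 47. Then
  φ(376) = (2^3 − 2^2) · (47 − 1) = 4 · 46 = 184.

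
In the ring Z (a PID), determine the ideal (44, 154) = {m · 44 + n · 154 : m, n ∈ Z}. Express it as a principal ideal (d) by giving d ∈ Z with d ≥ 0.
In the PID Z, (a, b) is generated by gcd(a, b). Compute gcd(154, 44) with the extended Euclidean algorithm, tracking rows (r, s, t) with s·154 + t·44 = r:
  row A: (154, 1, 0)   [1·154 + 0·44 = 154]
  row B: (44, 0, 1)   [0·154 + 1·44 = 44]
  154 = 3·44 + 22   → row C = row A − 3·row B = (22, 1, −3)   [check: 1·154 − 3·44 = 22]
  44 = 2·22 + 0   → remainder 0, stop. gcd = 22 (last nonzero row C).
So gcd(44, 154) = 22, with Bézout identity 1·154 − 3·44 = 22. Containment (⊇): the Bézout identity exhibits 22 as an element of (44, 154), giving (22) ⊆ (44, 154). Containment (⊆): since 22 | 44 and 22 | 154 (44 = 22·2, 154 = 22·7), every Z-linear combination of 44 and 154 is divisible by 22, so (44, 154) ⊆ (22). Therefore (44, 154) = (22), d = 22.

Final answer: (44, 154) = (22); d = 22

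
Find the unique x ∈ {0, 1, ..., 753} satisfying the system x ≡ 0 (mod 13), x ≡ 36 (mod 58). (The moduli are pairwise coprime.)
x ≡ 442 (mod 754); the representative in [0, 754) is 442

The moduli 13, 58 are pairwise coprime, so by the CRT there is a unique solution mod 13·58 = 754.
Solve by successive substitution. Start with x ≡ 0 (mod 13).
  Combine with x ≡ 36 (mod 58): write x = 13·t and require 13·t ≡ 36 (mod 58). Since 13^(−1) ≡ 9 (mod 58), t ≡ 9·36 ≡ 34 (mod 58). So x ≡ 13·34 = 442 (mod 754).
Unique solution in [0, 754): x = 442.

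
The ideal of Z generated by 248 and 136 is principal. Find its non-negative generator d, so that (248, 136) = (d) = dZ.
(248, 136) = (8); d = 8

In the PID Z, (a, b) is generated by gcd(a, b). Compute gcd(248, 136) with the extended Euclidean algorithm, tracking rows (r, s, t) with s·248 + t·136 = r:
  row A: (248, 1, 0)   [1·248 + 0·136 = 248]
  row B: (136, 0, 1)   [0·248 + 1·136 = 136]
  248 = 1·136 + 112   → row C = row A − 1·row B = (112, 1, −1)   [check: 1·248 − 1·136 = 112]
  136 = 1·112 + 24   → row D = row B − 1·row C = (24, −1, 2)   [check: −1·248 + 2·136 = 24]
  112 = 4·24 + 16   → row E = row C − 4·row D = (16, 5, −9)   [check: 5·248 − 9·136 = 16]
  24 = 1·16 + 8   → row F = row D − 1·row E = (8, −6, 11)   [check: −6·248 + 11·136 = 8]
  16 = 2·8 + 0   → remainder 0, stop. gcd = 8 (last nonzero row F).
So gcd(248, 136) = 8, with Bézout identity −6·248 + 11·136 = 8. Containment (⊇): the Bézout identity exhibits 8 as an element of (248, 136), giving (8) ⊆ (248, 136). Containment (⊆): since 8 | 248 and 8 | 136 (248 = 8·31, 136 = 8·17), every Z-linear combination of 248 and 136 is divisible by 8, so (248, 136) ⊆ (8). Therefore (248, 136) = (8), d = 8.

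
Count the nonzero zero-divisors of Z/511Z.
Z/511Z has 78 nonzero zero-divisors

In Z/511Z each nonzero element is either a unit (gcd with 511 is 1) or a zero-divisor (gcd > 1). The number of units is φ(511): factorise 511 = 7 · 73, so φ(511) = (7 − 1) · (73 − 1) = 6 · 72 = 432. The nonzero elements number 511 − 1 = 510. Hence the nonzero zero-divisors number 510 − 432 = 78.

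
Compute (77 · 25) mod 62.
Reduce the factors first: 77 ≡ 15 (mod 62), so 77 · 25 ≡ 15 · 25 (mod 62). 15 · 25 = 375. Dividing by 62: 375 = 6·62 + 3. So (77 · 25) mod 62 = 3.

Final answer: 3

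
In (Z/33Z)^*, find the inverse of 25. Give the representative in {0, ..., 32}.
25^(−1) ≡ 4 (mod 33)

Apply the extended Euclidean algorithm to (33, 25), tracking rows (r, s, t) with s·33 + t·25 = r. Each division r_prev = q·r_cur + r_new produces the new row as (previous row) − q·(current row):
  row A: (33, 1, 0)   [1·33 + 0·25 = 33]
  row B: (25, 0, 1)   [0·33 + 1·25 = 25]
  33 = 1·25 + 8   → row C = row A − 1·row B = (8, 1, −1)   [check: 1·33 − 1·25 = 8]
  25 = 3·8 + 1   → row D = row B − 3·row C = (1, −3, 4)   [check: −3·33 + 4·25 = 1]
  8 = 8·1 + 0   → remainder 0, stop. gcd = 1 (last nonzero row D).
The gcd is 1, so 25 is invertible mod 33. The last nonzero row gives −3·33 + 4·25 = 1, so t = 4. So 25^(−1) ≡ 4 (mod 33). Verify: 25 · 4 = 100 ≡ 1 (mod 33). ✓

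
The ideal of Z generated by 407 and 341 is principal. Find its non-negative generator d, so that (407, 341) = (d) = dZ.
(407, 341) = (11); d = 11

In the PID Z, (a, b) is generated by gcd(a, b). Compute gcd(407, 341) with the extended Euclidean algorithm, tracking rows (r, s, t) with s·407 + t·341 = r:
  row A: (407, 1, 0)   [1·407 + 0·341 = 407]
  row B: (341, 0, 1)   [0·407 + 1·341 = 341]
  407 = 1·341 + 66   → row C = row A − 1·row B = (66, 1, −1)   [check: 1·407 − 1·341 = 66]
  341 = 5·66 + 11   → row D = row B − 5·row C = (11, −5, 6)   [check: −5·407 + 6·341 = 11]
  66 = 6·11 + 0   → remainder 0, stop. gcd = 11 (last nonzero row D).
So gcd(407, 341) = 11, with Bézout identity −5·407 + 6·341 = 11. Containment (⊇): the Bézout identity exhibits 11 as an element of (407, 341), giving (11) ⊆ (407, 341). Containment (⊆): since 11 | 407 and 11 | 341 (407 = 11·37, 341 = 11·31), every Z-linear combination of 407 and 341 is divisible by 11, so (407, 341) ⊆ (11). Therefore (407, 341) = (11), d = 11.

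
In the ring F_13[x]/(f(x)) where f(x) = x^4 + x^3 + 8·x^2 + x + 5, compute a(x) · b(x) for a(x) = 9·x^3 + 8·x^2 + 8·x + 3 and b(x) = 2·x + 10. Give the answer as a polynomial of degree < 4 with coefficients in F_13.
a · b ≡ 10·x^3 + 4·x^2 + 3·x + 5 (mod f(x))

Multiply as integer polynomials: a · b = 18·x^4 + 106·x^3 + 96·x^2 + 86·x + 30. Reducing coefficients mod 13: a · b ≡ 5·x^4 + 2·x^3 + 5·x^2 + 8·x + 4. Now divide by f(x) = x^4 + x^3 + 8·x^2 + x + 5 in F_13[x], eliminating the leading term at each step:
  leading term 5·x^4: subtract (5)·f(x) = 5·x^4 + 5·x^3 + x^2 + 5·x + 12, leaving 10·x^3 + 4·x^2 + 3·x + 5 (coefficients mod 13)
The degree is now < 4, so this is the remainder. Hence a · b ≡ 10·x^3 + 4·x^2 + 3·x + 5 in F_13[x]/(f).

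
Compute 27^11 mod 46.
Use repeated squaring. Binary(11) = 1011. Walk through the bits of the exponent 11 left-to-right: at each bit after the leading one, square the running value, then multiply by 27 if the bit is 1 (always reducing mod 46):
  bit 1 = 1 (leading): start with 27.
  bit 2 = 0: square 27^2 = 729 ≡ 39 (mod 46).
  bit 3 = 1: square 39^2 = 1521 ≡ 3; bit is 1, so multiply 3·27 = 81 ≡ 35 (mod 46).
  bit 4 = 1: square 35^2 = 1225 ≡ 29; bit is 1, so multiply 29·27 = 783 ≡ 1 (mod 46).
Final value: 27^11 ≡ 1 (mod 46).

Final answer: 1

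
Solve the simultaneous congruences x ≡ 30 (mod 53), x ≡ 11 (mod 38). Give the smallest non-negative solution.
x ≡ 1037 (mod 2014); the representative in [0, 2014) is 1037

The moduli 53, 38 are pairwise coprime, so by the CRT there is a unique solution mod 53·38 = 2014.
Solve by successive substitution. Start with x ≡ 30 (mod 53).
  Combine with x ≡ 11 (mod 38): write x = 30 + 53·t and require 30 + 53·t ≡ 11 (mod 38), i.e. 53·t ≡ 11 − 30 ≡ 19 (mod 38). Since 53^(−1) ≡ 33 (mod 38) (53 ≡ 15 (mod 38)), t ≡ 33·19 ≡ 19 (mod 38). So x ≡ 30 + 53·19 = 1037 (mod 2014).
Unique solution in [0, 2014): x = 1037.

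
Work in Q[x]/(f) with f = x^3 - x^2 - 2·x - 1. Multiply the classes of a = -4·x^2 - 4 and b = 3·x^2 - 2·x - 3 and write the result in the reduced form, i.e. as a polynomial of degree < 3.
a · b ≡ -28·x^2 - 12·x + 8 (mod f(x))

First multiply in Q[x] without reducing: a · b = -12·x^4 + 8·x^3 + 8·x + 12. Now divide by f(x) = x^3 - x^2 - 2·x - 1, eliminating the leading term at each step:
  leading term -12·x^4: subtract (-12·x)·f(x) = -12·x^4 + 12·x^3 + 24·x^2 + 12·x, leaving -4·x^3 - 24·x^2 - 4·x + 12
  leading term -4·x^3: subtract (-4)·f(x) = -4·x^3 + 4·x^2 + 8·x + 4, leaving -28·x^2 - 12·x + 8
The degree is now < 3, so this is the remainder. Hence a · b ≡ -28·x^2 - 12·x + 8 in Q[x]/(f).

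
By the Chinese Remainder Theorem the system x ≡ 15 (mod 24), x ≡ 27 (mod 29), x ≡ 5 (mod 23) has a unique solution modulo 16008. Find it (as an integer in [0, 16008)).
x ≡ 10815 (mod 16008); the representative in [0, 16008) is 10815

The moduli 24, 29, 23 are pairwise coprime, so by the CRT there is a unique solution mod 24·29·23 = 16008.
Solve by successive substitution. Start with x ≡ 15 (mod 24).
  Combine with x ≡ 27 (mod 29): write x = 15 + 24·t and require 15 + 24·t ≡ 27 (mod 29), i.e. 24·t ≡ 27 − 15 ≡ 12 (mod 29). Since 24^(−1) ≡ 23 (mod 29), t ≡ 23·12 ≡ 15 (mod 29). So x ≡ 15 + 24·15 = 375 (mod 696).
  Combine with x ≡ 5 (mod 23): write x = 375 + 696·t and require 375 + 696·t ≡ 5 (mod 23), i.e. 696·t ≡ 5 − 375 ≡ 21 (mod 23). Since 696^(−1) ≡ 4 (mod 23) (696 ≡ 6 (mod 23)), t ≡ 4·21 ≡ 15 (mod 23). So x ≡ 375 + 696·15 = 10815 (mod 16008).
Unique solution in [0, 16008): x = 10815.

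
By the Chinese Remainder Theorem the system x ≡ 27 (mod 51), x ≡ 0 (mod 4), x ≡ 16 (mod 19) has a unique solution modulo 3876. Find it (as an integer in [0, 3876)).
x ≡ 2220 (mod 3876); the representative in [0, 3876) is 2220

The moduli 51, 4, 19 are pairwise coprime, so by the CRT there is a unique solution mod 51·4·19 = 3876.
Solve by successive substitution. Start with x ≡ 27 (mod 51).
  Combine with x ≡ 0 (mod 4): write x = 27 + 51·t and require 27 + 51·t ≡ 0 (mod 4), i.e. 51·t ≡ 0 − 27 ≡ 1 (mod 4). Since 51^(−1) ≡ 3 (mod 4) (51 ≡ 3 (mod 4)), t ≡ 3·1 ≡ 3 (mod 4). So x ≡ 27 + 51·3 = 180 (mod 204).
  Combine with x ≡ 16 (mod 19): write x = 180 + 204·t and require 180 + 204·t ≡ 16 (mod 19), i.e. 204·t ≡ 16 − 180 ≡ 7 (mod 19). Since 204^(−1) ≡ 15 (mod 19) (204 ≡ 14 (mod 19)), t ≡ 15·7 ≡ 10 (mod 19). So x ≡ 180 + 204·10 = 2220 (mod 3876).
Unique solution in [0, 3876): x = 2220.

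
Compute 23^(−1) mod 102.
Apply the extended Euclidean algorithm to (102, 23), tracking rows (r, s, t) with s·102 + t·23 = r. Each division r_prev = q·r_cur + r_new produces the new row as (previous row) − q·(current row):
  row A: (102, 1, 0)   [1·102 + 0·23 = 102]
  row B: (23, 0, 1)   [0·102 + 1·23 = 23]
  102 = 4·23 + 10   → row C = row A − 4·row B = (10, 1, −4)   [check: 1·102 − 4·23 = 10]
  23 = 2·10 + 3   → row D = row B − 2·row C = (3, −2, 9)   [check: −2·102 + 9·23 = 3]
  10 = 3·3 + 1   → row E = row C − 3·row D = (1, 7, −31)   [check: 7·102 − 31·23 = 1]
  3 = 3·1 + 0   → remainder 0, stop. gcd = 1 (last nonzero row E).
The gcd is 1, so 23 is invertible mod 102. The last nonzero row gives 7·102 − 31·23 = 1, so t = −31. So 23^(−1) ≡ −31 ≡ 71 (mod 102). Verify: 23 · 71 = 1633 ≡ 1 (mod 102). ✓

Final answer: 23^(−1) ≡ 71 (mod 102)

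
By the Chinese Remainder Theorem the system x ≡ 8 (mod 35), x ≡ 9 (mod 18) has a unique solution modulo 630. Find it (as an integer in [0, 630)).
The moduli 35, 18 are pairwise coprime, so by the CRT there is a unique solution mod 35·18 = 630.
Solve by successive substitution. Start with x ≡ 8 (mod 35).
  Combine with x ≡ 9 (mod 18): write x = 8 + 35·t and require 8 + 35·t ≡ 9 (mod 18), i.e. 35·t ≡ 9 − 8 ≡ 1 (mod 18). Since 35^(−1) ≡ 17 (mod 18) (35 ≡ 17 (mod 18)), t ≡ 17·1 ≡ 17 (mod 18). So x ≡ 8 + 35·17 = 603 (mod 630).
Unique solution in [0, 630): x = 603.

Final answer: x ≡ 603 (mod 630); the representative in [0, 630) is 603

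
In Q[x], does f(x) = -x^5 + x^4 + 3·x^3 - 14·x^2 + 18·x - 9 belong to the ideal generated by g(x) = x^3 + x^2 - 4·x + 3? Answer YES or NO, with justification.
In Q[x] the ideal (g) consists of all multiples of g, so f ∈ (g) iff g | f, i.e. iff the remainder of f on division by g is 0. Divide f by g (g is monic, so eliminate the leading term of the running remainder at each step):
  leading term -x^5: subtract (-x^2)·g(x) = -x^5 - x^4 + 4·x^3 - 3·x^2, leaving 2·x^4 - x^3 - 11·x^2 + 18·x - 9
  leading term 2·x^4: subtract (2·x)·g(x) = 2·x^4 + 2·x^3 - 8·x^2 + 6·x, leaving -3·x^3 - 3·x^2 + 12·x - 9
  leading term -3·x^3: subtract (-3)·g(x) = -3·x^3 - 3·x^2 + 12·x - 9, leaving 0
The remainder is 0, so f(x) = g(x) · h(x) with h(x) = -x^2 + 2·x - 3. Hence g | f, i.e. f ∈ (g).

Final answer: YES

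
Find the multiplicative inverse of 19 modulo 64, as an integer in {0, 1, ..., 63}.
Apply the extended Euclidean algorithm to (64, 19), tracking rows (r, s, t) with s·64 + t·19 = r. Each division r_prev = q·r_cur + r_new produces the new row as (previous row) − q·(current row):
  row A: (64, 1, 0)   [1·64 + 0·19 = 64]
  row B: (19, 0, 1)   [0·64 + 1·19 = 19]
  64 = 3·19 + 7   → row C = row A − 3·row B = (7, 1, −3)   [check: 1·64 − 3·19 = 7]
  19 = 2·7 + 5   → row D = row B − 2·row C = (5, −2, 7)   [check: −2·64 + 7·19 = 5]
  7 = 1·5 + 2   → row E = row C − 1·row D = (2, 3, −10)   [check: 3·64 − 10·19 = 2]
  5 = 2·2 + 1   → row F = row D − 2·row E = (1, −8, 27)   [check: −8·64 + 27·19 = 1]
  2 = 2·1 + 0   → remainder 0, stop. gcd = 1 (last nonzero row F).
The gcd is 1, so 19 is invertible mod 64. The last nonzero row gives −8·64 + 27·19 = 1, so t = 27. So 19^(−1) ≡ 27 (mod 64). Verify: 19 · 27 = 513 ≡ 1 (mod 64). ✓

Final answer: 19^(−1) ≡ 27 (mod 64)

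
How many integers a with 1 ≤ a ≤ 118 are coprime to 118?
58

The number of a ∈ {1, ..., 118} with gcd(a, 118) = 1 is by definition Euler's totient φ(118). φ is multiplicative, with φ(p^e) = p^e − p^(e−1). Factorise 118 = 2 · 59. Then
  φ(118) = (2 − 1) · (59 − 1) = 1 · 58 = 58.
So there are 58 such integers.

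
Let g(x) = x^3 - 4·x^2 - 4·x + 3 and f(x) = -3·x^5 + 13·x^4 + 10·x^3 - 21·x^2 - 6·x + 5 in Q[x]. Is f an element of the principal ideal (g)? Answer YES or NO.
NO

In Q[x] the ideal (g) consists of all multiples of g, so f ∈ (g) iff g | f, i.e. iff the remainder of f on division by g is 0. Divide f by g (g is monic, so eliminate the leading term of the running remainder at each step):
  leading term -3·x^5: subtract (-3·x^2)·g(x) = -3·x^5 + 12·x^4 + 12·x^3 - 9·x^2, leaving x^4 - 2·x^3 - 12·x^2 - 6·x + 5
  leading term x^4: subtract (x)·g(x) = x^4 - 4·x^3 - 4·x^2 + 3·x, leaving 2·x^3 - 8·x^2 - 9·x + 5
  leading term 2·x^3: subtract (2)·g(x) = 2·x^3 - 8·x^2 - 8·x + 6, leaving -x - 1
The remainder r(x) = -x - 1 ≠ 0 (and deg r < deg g), so g ∤ f, i.e. f ∉ (g).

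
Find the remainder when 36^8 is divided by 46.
Use repeated squaring. Binary(8) = 1000. Walk through the bits of the exponent 8 left-to-right: at each bit after the leading one, square the running value, then multiply by 36 if the bit is 1 (always reducing mod 46):
  bit 1 = 1 (leading): start with 36.
  bit 2 = 0: square 36^2 = 1296 ≡ 8 (mod 46).
  bit 3 = 0: square 8^2 = 64 ≡ 18 (mod 46).
  bit 4 = 0: square 18^2 = 324 ≡ 2 (mod 46).
Final value: 36^8 ≡ 2 (mod 46).

Final answer: 2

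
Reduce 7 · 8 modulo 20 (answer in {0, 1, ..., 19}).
16

Both factors are already reduced mod 20. 7 · 8 = 56. Dividing by 20: 56 = 2·20 + 16. So (7 · 8) mod 20 = 16.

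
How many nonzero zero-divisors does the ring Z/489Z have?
In Z/489Z each nonzero element is either a unit (gcd with 489 is 1) or a zero-divisor (gcd > 1). The number of units is φ(489): factorise 489 = 3 · 163, so φ(489) = (3 − 1) · (163 − 1) = 2 · 162 = 324. The nonzero elements number 489 − 1 = 488. Hence the nonzero zero-divisors number 488 − 324 = 164.

Final answer: Z/489Z has 164 nonzero zero-divisors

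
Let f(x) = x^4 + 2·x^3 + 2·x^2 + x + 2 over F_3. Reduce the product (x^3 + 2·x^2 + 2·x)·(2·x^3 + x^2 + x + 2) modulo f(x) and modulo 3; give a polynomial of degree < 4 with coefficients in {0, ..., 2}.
a · b ≡ 2·x^2 + x + 1 (mod f(x))

Multiply as integer polynomials: a · b = 2·x^6 + 5·x^5 + 7·x^4 + 6·x^3 + 6·x^2 + 4·x. Reducing coefficients mod 3: a · b ≡ 2·x^6 + 2·x^5 + x^4 + x. Now divide by f(x) = x^4 + 2·x^3 + 2·x^2 + x + 2 in F_3[x], eliminating the leading term at each step:
  leading term 2·x^6: subtract (2·x^2)·f(x) = 2·x^6 + x^5 + x^4 + 2·x^3 + x^2, leaving x^5 + x^3 + 2·x^2 + x (coefficients mod 3)
  leading term x^5: subtract (x)·f(x) = x^5 + 2·x^4 + 2·x^3 + x^2 + 2·x, leaving x^4 + 2·x^3 + x^2 + 2·x (coefficients mod 3)
  leading term x^4: subtract (1)·f(x) = x^4 + 2·x^3 + 2·x^2 + x + 2, leaving 2·x^2 + x + 1 (coefficients mod 3)
The degree is now < 4, so this is the remainder. Hence a · b ≡ 2·x^2 + x + 1 in F_3[x]/(f).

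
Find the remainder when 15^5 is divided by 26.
19

Use repeated squaring. Binary(5) = 101. Walk through the bits of the exponent 5 left-to-right: at each bit after the leading one, square the running value, then multiply by 15 if the bit is 1 (always reducing mod 26):
  bit 1 = 1 (leading): start with 15.
  bit 2 = 0: square 15^2 = 225 ≡ 17 (mod 26).
  bit 3 = 1: square 17^2 = 289 ≡ 3; bit is 1, so multiply 3·15 = 45 ≡ 19 (mod 26).
Final value: 15^5 ≡ 19 (mod 26).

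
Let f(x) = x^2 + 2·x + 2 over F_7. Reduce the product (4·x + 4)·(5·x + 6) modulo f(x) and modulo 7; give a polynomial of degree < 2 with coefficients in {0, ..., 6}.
a · b ≡ 4·x + 5 (mod f(x))

Multiply as integer polynomials: a · b = 20·x^2 + 44·x + 24. Reducing coefficients mod 7: a · b ≡ 6·x^2 + 2·x + 3. Now divide by f(x) = x^2 + 2·x + 2 in F_7[x], eliminating the leading term at each step:
  leading term 6·x^2: subtract (6)·f(x) = 6·x^2 + 5·x + 5, leaving 4·x + 5 (coefficients mod 7)
The degree is now < 2, so this is the remainder. Hence a · b ≡ 4·x + 5 in F_7[x]/(f).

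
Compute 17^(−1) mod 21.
Apply the extended Euclidean algorithm to (21, 17), tracking rows (r, s, t) with s·21 + t·17 = r. Each division r_prev = q·r_cur + r_new produces the new row as (previous row) − q·(current row):
  row A: (21, 1, 0)   [1·21 + 0·17 = 21]
  row B: (17, 0, 1)   [0·21 + 1·17 = 17]
  21 = 1·17 + 4   → row C = row A − 1·row B = (4, 1, −1)   [check: 1·21 − 1·17 = 4]
  17 = 4·4 + 1   → row D = row B − 4·row C = (1, −4, 5)   [check: −4·21 + 5·17 = 1]
  4 = 4·1 + 0   → remainder 0, stop. gcd = 1 (last nonzero row D).
The gcd is 1, so 17 is invertible mod 21. The last nonzero row gives −4·21 + 5·17 = 1, so t = 5. So 17^(−1) ≡ 5 (mod 21). Verify: 17 · 5 = 85 ≡ 1 (mod 21). ✓

Final answer: 17^(−1) ≡ 5 (mod 21)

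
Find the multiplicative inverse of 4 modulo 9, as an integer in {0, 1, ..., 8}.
4^(−1) ≡ 7 (mod 9)

Apply the extended Euclidean algorithm to (9, 4), tracking rows (r, s, t) with s·9 + t·4 = r. Each division r_prev = q·r_cur + r_new produces the new row as (previous row) − q·(current row):
  row A: (9, 1, 0)   [1·9 + 0·4 = 9]
  row B: (4, 0, 1)   [0·9 + 1·4 = 4]
  9 = 2·4 + 1   → row C = row A − 2·row B = (1, 1, −2)   [check: 1·9 − 2·4 = 1]
  4 = 4·1 + 0   → remainder 0, stop. gcd = 1 (last nonzero row C).
The gcd is 1, so 4 is invertible mod 9. The last nonzero row gives 1·9 − 2·4 = 1, so t = −2. So 4^(−1) ≡ −2 ≡ 7 (mod 9). Verify: 4 · 7 = 28 ≡ 1 (mod 9). ✓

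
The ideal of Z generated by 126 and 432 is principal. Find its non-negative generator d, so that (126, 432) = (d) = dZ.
In the PID Z, (a, b) is generated by gcd(a, b). Compute gcd(432, 126) with the extended Euclidean algorithm, tracking rows (r, s, t) with s·432 + t·126 = r:
  row A: (432, 1, 0)   [1·432 + 0·126 = 432]
  row B: (126, 0, 1)   [0·432 + 1·126 = 126]
  432 = 3·126 + 54   → row C = row A − 3·row B = (54, 1, −3)   [check: 1·432 − 3·126 = 54]
  126 = 2·54 + 18   → row D = row B − 2·row C = (18, −2, 7)   [check: −2·432 + 7·126 = 18]
  54 = 3·18 + 0   → remainder 0, stop. gcd = 18 (last nonzero row D).
So gcd(126, 432) = 18, with Bézout identity −2·432 + 7·126 = 18. Containment (⊇): the Bézout identity exhibits 18 as an element of (126, 432), giving (18) ⊆ (126, 432). Containment (⊆): since 18 | 126 and 18 | 432 (126 = 18·7, 432 = 18·24), every Z-linear combination of 126 and 432 is divisible by 18, so (126, 432) ⊆ (18). Therefore (126, 432) = (18), d = 18.

Final answer: (126, 432) = (18); d = 18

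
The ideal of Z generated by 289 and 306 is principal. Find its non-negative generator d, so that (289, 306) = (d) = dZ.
In the PID Z, (a, b) is generated by gcd(a, b). Compute gcd(306, 289) with the extended Euclidean algorithm, tracking rows (r, s, t) with s·306 + t·289 = r:
  row A: (306, 1, 0)   [1·306 + 0·289 = 306]
  row B: (289, 0, 1)   [0·306 + 1·289 = 289]
  306 = 1·289 + 17   → row C = row A − 1·row B = (17, 1, −1)   [check: 1·306 − 1·289 = 17]
  289 = 17·17 + 0   → remainder 0, stop. gcd = 17 (last nonzero row C).
So gcd(289, 306) = 17, with Bézout identity 1·306 − 1·289 = 17. Containment (⊇): the Bézout identity exhibits 17 as an element of (289, 306), giving (17) ⊆ (289, 306). Containment (⊆): since 17 | 289 and 17 | 306 (289 = 17·17, 306 = 17·18), every Z-linear combination of 289 and 306 is divisible by 17, so (289, 306) ⊆ (17). Therefore (289, 306) = (17), d = 17.

Final answer: (289, 306) = (17); d = 17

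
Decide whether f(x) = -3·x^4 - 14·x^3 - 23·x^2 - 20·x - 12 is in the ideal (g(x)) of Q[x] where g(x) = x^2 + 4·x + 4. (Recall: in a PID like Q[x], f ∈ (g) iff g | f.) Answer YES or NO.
YES

In Q[x] the ideal (g) consists of all multiples of g, so f ∈ (g) iff g | f, i.e. iff the remainder of f on division by g is 0. Divide f by g (g is monic, so eliminate the leading term of the running remainder at each step):
  leading term -3·x^4: subtract (-3·x^2)·g(x) = -3·x^4 - 12·x^3 - 12·x^2, leaving -2·x^3 - 11·x^2 - 20·x - 12
  leading term -2·x^3: subtract (-2·x)·g(x) = -2·x^3 - 8·x^2 - 8·x, leaving -3·x^2 - 12·x - 12
  leading term -3·x^2: subtract (-3)·g(x) = -3·x^2 - 12·x - 12, leaving 0
The remainder is 0, so f(x) = g(x) · h(x) with h(x) = -3·x^2 - 2·x - 3. Hence g | f, i.e. f ∈ (g).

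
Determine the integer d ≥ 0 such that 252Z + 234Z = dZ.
In the PID Z, (a, b) is generated by gcd(a, b). Compute gcd(252, 234) with the extended Euclidean algorithm, tracking rows (r, s, t) with s·252 + t·234 = r:
  row A: (252, 1, 0)   [1·252 + 0·234 = 252]
  row B: (234, 0, 1)   [0·252 + 1·234 = 234]
  252 = 1·234 + 18   → row C = row A − 1·row B = (18, 1, −1)   [check: 1·252 − 1·234 = 18]
  234 = 13·18 + 0   → remainder 0, stop. gcd = 18 (last nonzero row C).
So gcd(252, 234) = 18, with Bézout identity 1·252 − 1·234 = 18. Containment (⊇): the Bézout identity exhibits 18 as an element of (252, 234), giving (18) ⊆ (252, 234). Containment (⊆): since 18 | 252 and 18 | 234 (252 = 18·14, 234 = 18·13), every Z-linear combination of 252 and 234 is divisible by 18, so (252, 234) ⊆ (18). Therefore (252, 234) = (18), d = 18.

Final answer: (252, 234) = (18); d = 18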